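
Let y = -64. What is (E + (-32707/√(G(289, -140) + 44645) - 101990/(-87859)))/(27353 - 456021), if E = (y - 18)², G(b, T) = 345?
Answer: -295432953/18831170906 + 32707*√44990/19285773320 ≈ -0.015329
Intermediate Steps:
E = 6724 (E = (-64 - 18)² = (-82)² = 6724)
(E + (-32707/√(G(289, -140) + 44645) - 101990/(-87859)))/(27353 - 456021) = (6724 + (-32707/√(345 + 44645) - 101990/(-87859)))/(27353 - 456021) = (6724 + (-32707*√44990/44990 - 101990*(-1/87859)))/(-428668) = (6724 + (-32707*√44990/44990 + 101990/87859))*(-1/428668) = (6724 + (101990/87859 - 32707*√44990/44990))*(-1/428668) = (590865906/87859 - 32707*√44990/44990)*(-1/428668) = -295432953/18831170906 + 32707*√44990/19285773320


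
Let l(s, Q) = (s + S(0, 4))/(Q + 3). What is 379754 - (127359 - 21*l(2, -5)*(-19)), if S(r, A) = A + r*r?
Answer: 253592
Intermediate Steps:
S(r, A) = A + r²
l(s, Q) = (4 + s)/(3 + Q) (l(s, Q) = (s + (4 + 0²))/(Q + 3) = (s + (4 + 0))/(3 + Q) = (s + 4)/(3 + Q) = (4 + s)/(3 + Q))
379754 - (127359 - 21*l(2, -5)*(-19)) = 379754 - (127359 - 21*((4 + 2)/(3 - 5))*(-19)) = 379754 - (127359 - 21*(6/(-2))*(-19)) = 379754 - (127359 - 21*(-½*6)*(-19)) = 379754 - (127359 - 21*(-3)*(-19)) = 379754 - (127359 - (-63)*(-19)) = 379754 - (127359 - 1*1197) = 379754 - (127359 - 1197) = 379754 - 1*126162 = 379754 - 126162 = 253592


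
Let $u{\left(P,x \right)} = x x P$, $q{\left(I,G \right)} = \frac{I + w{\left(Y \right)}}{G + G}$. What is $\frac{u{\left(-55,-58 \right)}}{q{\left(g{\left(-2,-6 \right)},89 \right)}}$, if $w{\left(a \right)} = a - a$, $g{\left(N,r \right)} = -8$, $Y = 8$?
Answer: $4116695$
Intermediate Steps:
$w{\left(a \right)} = 0$
$q{\left(I,G \right)} = \frac{I}{2 G}$ ($q{\left(I,G \right)} = \frac{I + 0}{G + G} = \frac{I}{2 G}$)
$u{\left(P,x \right)} = P x^{2}$ ($u{\left(P,x \right)} = x^{2} P = P x^{2}$)
$\frac{u{\left(-55,-58 \right)}}{q{\left(g{\left(-2,-6 \right)},89 \right)}} = \frac{\left(-55\right) \left(-58\right)^{2}}{\frac{1}{2} \left(-8\right) \frac{1}{89}} = \frac{\left(-55\right) 3364}{\frac{1}{2} \left(-8\right) \frac{1}{89}} = - \frac{185020}{- \frac{4}{89}} = \left(-185020\right) \left(- \frac{89}{4}\right) = 4116695$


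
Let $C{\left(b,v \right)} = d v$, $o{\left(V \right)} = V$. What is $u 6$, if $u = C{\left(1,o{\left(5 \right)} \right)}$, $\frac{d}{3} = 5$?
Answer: $450$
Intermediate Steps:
$d = 15$ ($d = 3 \cdot 5 = 15$)
$C{\left(b,v \right)} = 15 v$
$u = 75$ ($u = 15 \cdot 5 = 75$)
$u 6 = 75 \cdot 6 = 450$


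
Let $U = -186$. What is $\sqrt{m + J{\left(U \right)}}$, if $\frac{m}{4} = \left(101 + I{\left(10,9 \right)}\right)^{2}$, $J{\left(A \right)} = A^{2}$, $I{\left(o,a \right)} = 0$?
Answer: $10 \sqrt{754} \approx 274.59$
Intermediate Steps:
$m = 40804$ ($m = 4 \left(101 + 0\right)^{2} = 4 \cdot 101^{2} = 4 \cdot 10201 = 40804$)
$\sqrt{m + J{\left(U \right)}} = \sqrt{40804 + \left(-186\right)^{2}} = \sqrt{40804 + 34596} = \sqrt{75400} = 10 \sqrt{754}$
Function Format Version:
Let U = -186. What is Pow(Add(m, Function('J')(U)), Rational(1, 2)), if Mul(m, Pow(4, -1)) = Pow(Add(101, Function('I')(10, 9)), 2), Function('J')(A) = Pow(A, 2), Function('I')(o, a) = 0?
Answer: Mul(10, Pow(754, Rational(1, 2))) ≈ 274.59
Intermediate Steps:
m = 40804 (m = Mul(4, Pow(Add(101, 0), 2)) = Mul(4, Pow(101, 2)) = Mul(4, 10201) = 40804)
Pow(Add(m, Function('J')(U)), Rational(1, 2)) = Pow(Add(40804, Pow(-186, 2)), Rational(1, 2)) = Pow(Add(40804, 34596), Rational(1, 2)) = Pow(75400, Rational(1, 2)) = Mul(10, Pow(754, Rational(1, 2)))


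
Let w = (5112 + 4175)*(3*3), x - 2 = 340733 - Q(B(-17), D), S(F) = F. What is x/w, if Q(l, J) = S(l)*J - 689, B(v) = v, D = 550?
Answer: 350774/83583 ≈ 4.1967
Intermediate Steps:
Q(l, J) = -689 + J*l (Q(l, J) = l*J - 689 = J*l - 689 = -689 + J*l)
x = 350774 (x = 2 + (340733 - (-689 + 550*(-17))) = 2 + (340733 - (-689 - 9350)) = 2 + (340733 - 1*(-10039)) = 2 + (340733 + 10039) = 2 + 350772 = 350774)
w = 83583 (w = 9287*9 = 83583)
x/w = 350774/83583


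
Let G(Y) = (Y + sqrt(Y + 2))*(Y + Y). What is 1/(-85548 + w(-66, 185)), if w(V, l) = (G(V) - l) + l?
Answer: -6403/492073836 + 22*I/123018459 ≈ -1.3012e-5 + 1.7883e-7*I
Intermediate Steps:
G(Y) = 2*Y*(Y + sqrt(2 + Y)) (G(Y) = (Y + sqrt(2 + Y))*(2*Y) = 2*Y*(Y + sqrt(2 + Y)))
w(V, l) = 2*V*(V + sqrt(2 + V)) (w(V, l) = (2*V*(V + sqrt(2 + V)) - l) + l = (-l + 2*V*(V + sqrt(2 + V))) + l = 2*V*(V + sqrt(2 + V)))
1/(-85548 + w(-66, 185)) = 1/(-85548 + 2*(-66)*(-66 + sqrt(2 - 66))) = 1/(-85548 + 2*(-66)*(-66 + sqrt(-64))) = 1/(-85548 + 2*(-66)*(-66 + 8*I)) = 1/(-85548 + (8712 - 1056*I)) = 1/(-76836 - 1056*I) = (-76836 + 1056*I)/5904886032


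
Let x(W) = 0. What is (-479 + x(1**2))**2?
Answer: 229441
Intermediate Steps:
(-479 + x(1**2))**2 = (-479 + 0)**2 = (-479)**2 = 229441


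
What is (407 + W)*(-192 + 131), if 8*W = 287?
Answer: -216123/8 ≈ -27015.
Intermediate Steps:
W = 287/8 (W = (⅛)*287 = 287/8 ≈ 35.875)
(407 + W)*(-192 + 131) = (407 + 287/8)*(-192 + 131) = (3543/8)*(-61) = -216123/8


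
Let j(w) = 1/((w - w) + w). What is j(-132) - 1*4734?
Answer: -624889/132 ≈ -4734.0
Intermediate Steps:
j(w) = 1/w (j(w) = 1/(0 + w) = 1/w)
j(-132) - 1*4734 = 1/(-132) - 1*4734 = -1/132 - 4734 = -624889/132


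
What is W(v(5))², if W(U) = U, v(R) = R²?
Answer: 625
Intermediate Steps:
W(v(5))² = (5²)² = 25² = 625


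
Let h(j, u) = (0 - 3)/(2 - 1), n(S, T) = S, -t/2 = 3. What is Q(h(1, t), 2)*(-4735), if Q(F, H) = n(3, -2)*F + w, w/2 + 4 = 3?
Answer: 52085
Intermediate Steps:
w = -2 (w = -8 + 2*3 = -8 + 6 = -2)
t = -6 (t = -2*3 = -6)
h(j, u) = -3 (h(j, u) = -3/1 = -3*1 = -3)
Q(F, H) = -2 + 3*F (Q(F, H) = 3*F - 2 = -2 + 3*F)
Q(h(1, t), 2)*(-4735) = (-2 + 3*(-3))*(-4735) = (-2 - 9)*(-4735) = -11*(-4735) = 52085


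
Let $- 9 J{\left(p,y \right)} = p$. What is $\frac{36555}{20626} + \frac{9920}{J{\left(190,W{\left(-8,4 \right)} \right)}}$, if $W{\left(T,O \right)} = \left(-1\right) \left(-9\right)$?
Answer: $- \frac{183454383}{391894} \approx -468.12$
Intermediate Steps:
$W{\left(T,O \right)} = 9$
$J{\left(p,y \right)} = - \frac{p}{9}$
$\frac{36555}{20626} + \frac{9920}{J{\left(190,W{\left(-8,4 \right)} \right)}} = \frac{36555}{20626} + \frac{9920}{\left(- \frac{1}{9}\right) 190} = 36555 \cdot \frac{1}{20626} + \frac{9920}{- \frac{190}{9}} = \frac{36555}{20626} + 9920 \left(- \frac{9}{190}\right) = \frac{36555}{20626} - \frac{8928}{19} = - \frac{183454383}{391894}$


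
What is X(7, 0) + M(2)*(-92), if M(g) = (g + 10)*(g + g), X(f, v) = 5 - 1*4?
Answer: -4415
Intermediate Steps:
X(f, v) = 1 (X(f, v) = 5 - 4 = 1)
M(g) = 2*g*(10 + g) (M(g) = (10 + g)*(2*g) = 2*g*(10 + g))
X(7, 0) + M(2)*(-92) = 1 + (2*2*(10 + 2))*(-92) = 1 + (2*2*12)*(-92) = 1 + 48*(-92) = 1 - 4416 = -4415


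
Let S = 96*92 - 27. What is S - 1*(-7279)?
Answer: 16084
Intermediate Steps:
S = 8805 (S = 8832 - 27 = 8805)
S - 1*(-7279) = 8805 - 1*(-7279) = 8805 + 7279 = 16084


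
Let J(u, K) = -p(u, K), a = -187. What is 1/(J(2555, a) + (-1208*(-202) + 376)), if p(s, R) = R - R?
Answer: 1/244392 ≈ 4.0918e-6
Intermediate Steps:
p(s, R) = 0
J(u, K) = 0 (J(u, K) = -1*0 = 0)
1/(J(2555, a) + (-1208*(-202) + 376)) = 1/(0 + (-1208*(-202) + 376)) = 1/(0 + (244016 + 376)) = 1/(0 + 244392) = 1/244392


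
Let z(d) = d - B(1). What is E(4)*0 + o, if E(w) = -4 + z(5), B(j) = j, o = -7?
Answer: -7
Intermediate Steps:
z(d) = -1 + d (z(d) = d - 1*1 = d - 1 = -1 + d)
E(w) = 0 (E(w) = -4 + (-1 + 5) = -4 + 4 = 0)
E(4)*0 + o = 0*0 - 7 = 0 - 7 = -7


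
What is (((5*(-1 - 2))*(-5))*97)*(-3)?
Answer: -21825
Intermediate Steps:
(((5*(-1 - 2))*(-5))*97)*(-3) = (((5*(-3))*(-5))*97)*(-3) = (-15*(-5)*97)*(-3) = (75*97)*(-3) = 7275*(-3) = -21825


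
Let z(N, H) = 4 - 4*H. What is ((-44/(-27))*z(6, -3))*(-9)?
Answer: -704/3 ≈ -234.67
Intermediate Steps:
((-44/(-27))*z(6, -3))*(-9) = ((-44/(-27))*(4 - 4*(-3)))*(-9) = ((-44*(-1/27))*(4 + 12))*(-9) = ((44/27)*16)*(-9) = (704/27)*(-9) = -704/3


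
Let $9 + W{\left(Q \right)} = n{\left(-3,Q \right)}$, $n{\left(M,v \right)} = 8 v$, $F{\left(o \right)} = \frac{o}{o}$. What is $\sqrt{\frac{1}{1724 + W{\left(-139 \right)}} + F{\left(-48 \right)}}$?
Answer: $\frac{2 \sqrt{10117}}{201} \approx 1.0008$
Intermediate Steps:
$F{\left(o \right)} = 1$
$W{\left(Q \right)} = -9 + 8 Q$
$\sqrt{\frac{1}{1724 + W{\left(-139 \right)}} + F{\left(-48 \right)}} = \sqrt{\frac{1}{1724 + \left(-9 + 8 \left(-139\right)\right)} + 1} = \sqrt{\frac{1}{1724 - 1121} + 1} = \sqrt{\frac{1}{603} + 1} = \sqrt{\frac{604}{603}} = \frac{2 \sqrt{10117}}{201}$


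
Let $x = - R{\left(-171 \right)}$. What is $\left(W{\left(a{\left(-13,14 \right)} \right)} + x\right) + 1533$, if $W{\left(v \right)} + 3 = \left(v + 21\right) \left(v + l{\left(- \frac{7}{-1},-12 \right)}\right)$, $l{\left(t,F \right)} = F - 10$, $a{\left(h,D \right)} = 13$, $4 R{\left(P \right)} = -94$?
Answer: $\frac{2495}{2} \approx 1247.5$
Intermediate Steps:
$R{\left(P \right)} = - \frac{47}{2}$ ($R{\left(P \right)} = \frac{1}{4} \left(-94\right) = - \frac{47}{2}$)
$l{\left(t,F \right)} = -10 + F$ ($l{\left(t,F \right)} = F - 10 = -10 + F$)
$x = \frac{47}{2}$ ($x = \left(-1\right) \left(- \frac{47}{2}\right) = \frac{47}{2} \approx 23.5$)
$W{\left(v \right)} = -3 + \left(-22 + v\right) \left(21 + v\right)$ ($W{\left(v \right)} = -3 + \left(v + 21\right) \left(v - 22\right) = -3 + \left(21 + v\right) \left(v - 22\right) = -3 + \left(21 + v\right) \left(-22 + v\right) = -3 + \left(-22 + v\right) \left(21 + v\right)$)
$\left(W{\left(a{\left(-13,14 \right)} \right)} + x\right) + 1533 = \left(\left(-465 + 13^{2} - 13\right) + \frac{47}{2}\right) + 1533 = \left(\left(-465 + 169 - 13\right) + \frac{47}{2}\right) + 1533 = \left(-309 + \frac{47}{2}\right) + 1533 = - \frac{571}{2} + 1533 = \frac{2495}{2}$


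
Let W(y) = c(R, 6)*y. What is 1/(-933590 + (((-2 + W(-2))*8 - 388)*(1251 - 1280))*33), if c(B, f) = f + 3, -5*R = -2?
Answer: -1/409154 ≈ -2.4441e-6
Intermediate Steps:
R = ⅖ (R = -⅕*(-2) = ⅖ ≈ 0.40000)
c(B, f) = 3 + f
W(y) = 9*y (W(y) = (3 + 6)*y = 9*y)
1/(-933590 + (((-2 + W(-2))*8 - 388)*(1251 - 1280))*33) = 1/(-933590 + (((-2 + 9*(-2))*8 - 388)*(1251 - 1280))*33) = 1/(-933590 + (((-2 - 18)*8 - 388)*(-29))*33) = 1/(-933590 + ((-20*8 - 388)*(-29))*33) = 1/(-933590 + ((-160 - 388)*(-29))*33) = 1/(-933590 - 548*(-29)*33) = 1/(-933590 + 15892*33) = 1/(-933590 + 524436) = 1/(-409154) = -1/409154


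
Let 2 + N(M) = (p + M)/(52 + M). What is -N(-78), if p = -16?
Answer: -21/13 ≈ -1.6154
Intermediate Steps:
N(M) = -2 + (-16 + M)/(52 + M)
-N(-78) = -(-120 - 1*(-78))/(52 - 78) = -(-120 + 78)/(-26) = -(-1)*(-42)/26 = -1*21/13 = -21/13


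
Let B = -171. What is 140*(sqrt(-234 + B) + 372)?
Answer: 52080 + 1260*I*sqrt(5) ≈ 52080.0 + 2817.4*I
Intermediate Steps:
140*(sqrt(-234 + B) + 372) = 140*(sqrt(-234 - 171) + 372) = 140*(sqrt(-405) + 372) = 140*(9*I*sqrt(5) + 372) = 140*(372 + 9*I*sqrt(5)) = 52080 + 1260*I*sqrt(5)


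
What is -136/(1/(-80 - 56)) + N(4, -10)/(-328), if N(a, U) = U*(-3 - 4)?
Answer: 3033309/164 ≈ 18496.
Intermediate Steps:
N(a, U) = -7*U (N(a, U) = U*(-7) = -7*U)
-136/(1/(-80 - 56)) + N(4, -10)/(-328) = -136/(1/(-80 - 56)) - 7*(-10)/(-328) = -136/(1/(-136)) + 70*(-1/328) = -136/(-1/136) - 35/164 = -136*(-136) - 35/164 = 18496 - 35/164 = 3033309/164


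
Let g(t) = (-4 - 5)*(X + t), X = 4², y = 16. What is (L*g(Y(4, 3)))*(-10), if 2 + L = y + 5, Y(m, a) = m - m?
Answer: 27360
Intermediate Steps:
Y(m, a) = 0
X = 16
L = 19 (L = -2 + (16 + 5) = -2 + 21 = 19)
g(t) = -144 - 9*t (g(t) = (-4 - 5)*(16 + t) = -9*(16 + t) = -144 - 9*t)
(L*g(Y(4, 3)))*(-10) = (19*(-144 - 9*0))*(-10) = (19*(-144 + 0))*(-10) = (19*(-144))*(-10) = -2736*(-10) = 27360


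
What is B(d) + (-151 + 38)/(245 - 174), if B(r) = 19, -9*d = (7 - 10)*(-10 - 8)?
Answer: 1236/71 ≈ 17.408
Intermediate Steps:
d = -6 (d = -(7 - 10)*(-10 - 8)/9 = -(-1)*(-18)/3 = -⅑*54 = -6)
B(d) + (-151 + 38)/(245 - 174) = 19 + (-151 + 38)/(245 - 174) = 19 - 113/71 = 1236/71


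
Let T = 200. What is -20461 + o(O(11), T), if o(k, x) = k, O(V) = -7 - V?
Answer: -20479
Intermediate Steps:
-20461 + o(O(11), T) = -20461 + (-7 - 1*11) = -20461 + (-7 - 11) = -20461 - 18 = -20479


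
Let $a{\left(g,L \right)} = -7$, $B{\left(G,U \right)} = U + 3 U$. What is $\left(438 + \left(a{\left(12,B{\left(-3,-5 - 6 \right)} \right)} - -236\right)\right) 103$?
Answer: $68701$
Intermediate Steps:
$B{\left(G,U \right)} = 4 U$
$\left(438 + \left(a{\left(12,B{\left(-3,-5 - 6 \right)} \right)} - -236\right)\right) 103 = \left(438 - -229\right) 103 = \left(438 + \left(-7 + 236\right)\right) 103 = \left(438 + 229\right) 103 = 667 \cdot 103 = 68701$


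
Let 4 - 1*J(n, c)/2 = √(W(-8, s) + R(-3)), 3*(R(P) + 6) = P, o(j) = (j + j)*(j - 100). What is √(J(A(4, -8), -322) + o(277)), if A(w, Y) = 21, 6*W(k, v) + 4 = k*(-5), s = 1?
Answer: √(98066 - 2*I) ≈ 313.15 - 0.003*I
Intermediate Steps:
W(k, v) = -⅔ - 5*k/6 (W(k, v) = -⅔ + (k*(-5))/6 = -⅔ + (-5*k)/6 = -⅔ - 5*k/6)
o(j) = 2*j*(-100 + j) (o(j) = (2*j)*(-100 + j) = 2*j*(-100 + j))
R(P) = -6 + P/3
J(n, c) = 8 - 2*I (J(n, c) = 8 - 2*√((-⅔ - ⅚*(-8)) + (-6 + (⅓)*(-3))) = 8 - 2*√((-⅔ + 20/3) + (-6 - 1)) = 8 - 2*√(6 - 7) = 8 - 2*I)
√(J(A(4, -8), -322) + o(277)) = √((8 - 2*I) + 2*277*(-100 + 277)) = √((8 - 2*I) + 2*277*177) = √((8 - 2*I) + 98058) = √(98066 - 2*I)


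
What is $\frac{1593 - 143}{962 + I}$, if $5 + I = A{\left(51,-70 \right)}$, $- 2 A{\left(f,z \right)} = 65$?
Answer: $\frac{2900}{1849} \approx 1.5684$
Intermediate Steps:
$A{\left(f,z \right)} = - \frac{65}{2}$ ($A{\left(f,z \right)} = \left(- \frac{1}{2}\right) 65 = - \frac{65}{2}$)
$I = - \frac{75}{2}$ ($I = -5 - \frac{65}{2} = - \frac{75}{2} \approx -37.5$)
$\frac{1593 - 143}{962 + I} = \frac{1593 - 143}{962 - \frac{75}{2}} = \frac{1450}{\frac{1849}{2}} = 1450 \cdot \frac{2}{1849} = \frac{2900}{1849}$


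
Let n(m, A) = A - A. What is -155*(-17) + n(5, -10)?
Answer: 2635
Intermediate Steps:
n(m, A) = 0
-155*(-17) + n(5, -10) = -155*(-17) + 0 = 2635 + 0 = 2635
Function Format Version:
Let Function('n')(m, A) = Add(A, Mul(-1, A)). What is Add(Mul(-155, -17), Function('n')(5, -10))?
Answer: 2635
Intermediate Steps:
Function('n')(m, A) = 0
Add(Mul(-155, -17), Function('n')(5, -10)) = Add(Mul(-155, -17), 0) = Add(2635, 0) = 2635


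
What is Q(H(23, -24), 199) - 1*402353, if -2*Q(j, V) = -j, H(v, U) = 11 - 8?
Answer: -804703/2 ≈ -4.0235e+5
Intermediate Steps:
H(v, U) = 3
Q(j, V) = j/2 (Q(j, V) = -(-1)*j/2 = j/2)
Q(H(23, -24), 199) - 1*402353 = (½)*3 - 1*402353 = 3/2 - 402353 = -804703/2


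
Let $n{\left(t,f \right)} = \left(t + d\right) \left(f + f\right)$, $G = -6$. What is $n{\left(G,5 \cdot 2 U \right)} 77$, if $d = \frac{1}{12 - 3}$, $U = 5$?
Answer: $- \frac{408100}{9} \approx -45344.0$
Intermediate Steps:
$d = \frac{1}{9} \approx 0.11111$
$n{\left(t,f \right)} = 2 f \left(\frac{1}{9} + t\right)$ ($n{\left(t,f \right)} = \left(t + \frac{1}{9}\right) \left(f + f\right) = \left(\frac{1}{9} + t\right) 2 f = 2 f \left(\frac{1}{9} + t\right)$)
$n{\left(G,5 \cdot 2 U \right)} 77 = \frac{2 \cdot 5 \cdot 2 \cdot 5 \left(1 + 9 \left(-6\right)\right)}{9} \cdot 77 = \frac{2 \cdot 10 \cdot 5 \left(1 - 54\right)}{9} \cdot 77 = \frac{2}{9} \cdot 50 \left(-53\right) 77 = \left(- \frac{5300}{9}\right) 77 = - \frac{408100}{9}$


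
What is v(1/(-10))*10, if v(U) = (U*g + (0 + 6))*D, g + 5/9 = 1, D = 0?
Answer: 0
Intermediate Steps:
g = 4/9 (g = -5/9 + 1 = 4/9 ≈ 0.44444)
v(U) = 0 (v(U) = (U*(4/9) + (0 + 6))*0 = (4*U/9 + 6)*0 = (6 + 4*U/9)*0 = 0)
v(1/(-10))*10 = 0*10 = 0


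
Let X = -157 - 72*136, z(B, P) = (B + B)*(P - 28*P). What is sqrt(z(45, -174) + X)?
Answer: sqrt(412871) ≈ 642.55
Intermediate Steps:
z(B, P) = -54*B*P (z(B, P) = (2*B)*(-27*P) = -54*B*P)
X = -9949 (X = -157 - 9792 = -9949)
sqrt(z(45, -174) + X) = sqrt(-54*45*(-174) - 9949) = sqrt(422820 - 9949) = sqrt(412871)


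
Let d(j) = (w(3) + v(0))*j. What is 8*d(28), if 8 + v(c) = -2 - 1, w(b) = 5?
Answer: -1344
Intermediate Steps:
v(c) = -11 (v(c) = -8 + (-2 - 1) = -8 - 3 = -11)
d(j) = -6*j (d(j) = (5 - 11)*j = -6*j)
8*d(28) = 8*(-6*28) = 8*(-168) = -1344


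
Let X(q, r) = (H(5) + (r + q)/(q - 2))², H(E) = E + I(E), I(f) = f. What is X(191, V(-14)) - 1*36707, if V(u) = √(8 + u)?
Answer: -1306880192/35721 + 4162*I*√6/35721 ≈ -36586.0 + 0.2854*I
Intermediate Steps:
H(E) = 2*E (H(E) = E + E = 2*E)
X(q, r) = (10 + (q + r)/(-2 + q))² (X(q, r) = (2*5 + (r + q)/(q - 2))² = (10 + (q + r)/(-2 + q))²)
X(191, V(-14)) - 1*36707 = (-20 + √(8 - 14) + 11*191)²/(-2 + 191)² - 1*36707 = (-20 + √(-6) + 2101)²/189² - 36707 = (-20 + I*√6 + 2101)²/35721 - 36707 = (2081 + I*√6)²/35721 - 36707 = -36707 + (2081 + I*√6)²/35721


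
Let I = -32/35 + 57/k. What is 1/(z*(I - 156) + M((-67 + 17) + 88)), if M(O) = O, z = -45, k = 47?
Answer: 329/2317663 ≈ 0.00014195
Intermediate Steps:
I = 491/1645 (I = -32/35 + 57/47 = 491/1645 ≈ 0.29848)
1/(z*(I - 156) + M((-67 + 17) + 88)) = 1/(-45*(491/1645 - 156) + ((-67 + 17) + 88)) = 1/(-45*(-256129/1645) + (-50 + 88)) = 1/(2305161/329 + 38) = 1/(2317663/329) = 329/2317663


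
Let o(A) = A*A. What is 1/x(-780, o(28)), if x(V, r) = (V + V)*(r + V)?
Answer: -1/6240 ≈ -0.00016026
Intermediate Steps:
o(A) = A²
x(V, r) = 2*V*(V + r) (x(V, r) = (2*V)*(V + r) = 2*V*(V + r))
1/x(-780, o(28)) = 1/(2*(-780)*(-780 + 28²)) = 1/(2*(-780)*(-780 + 784)) = 1/(2*(-780)*4) = 1/(-6240) = -1/6240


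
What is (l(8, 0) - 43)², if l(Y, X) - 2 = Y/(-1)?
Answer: 2401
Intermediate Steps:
l(Y, X) = 2 - Y (l(Y, X) = 2 + Y/(-1) = 2 + Y*(-1) = 2 - Y)
(l(8, 0) - 43)² = ((2 - 1*8) - 43)² = ((2 - 8) - 43)² = (-6 - 43)² = (-49)² = 2401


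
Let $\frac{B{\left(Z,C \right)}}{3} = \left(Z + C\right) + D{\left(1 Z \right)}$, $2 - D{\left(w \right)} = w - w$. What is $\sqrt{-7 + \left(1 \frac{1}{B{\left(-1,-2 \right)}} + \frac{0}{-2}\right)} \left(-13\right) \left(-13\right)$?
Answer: $\frac{169 i \sqrt{66}}{3} \approx 457.65 i$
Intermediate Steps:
$D{\left(w \right)} = 2$ ($D{\left(w \right)} = 2 - \left(w - w\right) = 2 - 0 = 2 + 0 = 2$)
$B{\left(Z,C \right)} = 6 + 3 C + 3 Z$ ($B{\left(Z,C \right)} = 3 \left(\left(Z + C\right) + 2\right) = 3 \left(\left(C + Z\right) + 2\right) = 3 \left(2 + C + Z\right) = 6 + 3 C + 3 Z$)
$\sqrt{-7 + \left(1 \frac{1}{B{\left(-1,-2 \right)}} + \frac{0}{-2}\right)} \left(-13\right) \left(-13\right) = \sqrt{-7 + \left(1 \frac{1}{6 + 3 \left(-2\right) + 3 \left(-1\right)} + \frac{0}{-2}\right)} \left(-13\right) \left(-13\right) = \sqrt{-7 + \left(1 \frac{1}{6 - 6 - 3} + 0 \left(- \frac{1}{2}\right)\right)} \left(-13\right) \left(-13\right) = \sqrt{-7 + \left(1 \frac{1}{-3} + 0\right)} \left(-13\right) \left(-13\right) = \sqrt{-7 + \left(1 \left(- \frac{1}{3}\right) + 0\right)} \left(-13\right) \left(-13\right) = \sqrt{-7 + \left(- \frac{1}{3} + 0\right)} \left(-13\right) \left(-13\right) = \sqrt{-7 - \frac{1}{3}} \left(-13\right) \left(-13\right) = \sqrt{- \frac{22}{3}} \left(-13\right) \left(-13\right) = \frac{i \sqrt{66}}{3} \left(-13\right) \left(-13\right) = - \frac{13 i \sqrt{66}}{3} \left(-13\right) = \frac{169 i \sqrt{66}}{3}$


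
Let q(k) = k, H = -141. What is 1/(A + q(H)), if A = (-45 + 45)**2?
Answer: -1/141 ≈ -0.0070922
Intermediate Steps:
A = 0 (A = 0**2 = 0)
1/(A + q(H)) = 1/(0 - 141) = 1/(-141) = -1/141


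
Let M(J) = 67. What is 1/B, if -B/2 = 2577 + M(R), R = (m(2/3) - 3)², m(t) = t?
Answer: -1/5288 ≈ -0.00018911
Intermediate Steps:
R = 49/9 (R = (2/3 - 3)² = (2*(⅓) - 3)² = (⅔ - 3)² = (-7/3)² = 49/9 ≈ 5.4444)
B = -5288 (B = -2*(2577 + 67) = -2*2644 = -5288)
1/B = 1/(-5288) = -1/5288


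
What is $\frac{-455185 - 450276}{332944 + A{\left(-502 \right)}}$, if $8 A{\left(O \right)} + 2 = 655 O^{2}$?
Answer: $- \frac{3621844}{83863085} \approx -0.043188$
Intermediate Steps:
$A{\left(O \right)} = - \frac{1}{4} + \frac{655 O^{2}}{8}$
$\frac{-455185 - 450276}{332944 + A{\left(-502 \right)}} = \frac{-455185 - 450276}{332944 - \left(\frac{1}{4} - \frac{655 \left(-502\right)^{2}}{8}\right)} = - \frac{905461}{332944 + \left(- \frac{1}{4} + \frac{655}{8} \cdot 252004\right)} = - \frac{905461}{332944 + \left(- \frac{1}{4} + \frac{41265655}{2}\right)} = - \frac{905461}{332944 + \frac{82531309}{4}} = - \frac{905461}{\frac{83863085}{4}} = \left(-905461\right) \frac{4}{83863085} = - \frac{3621844}{83863085}$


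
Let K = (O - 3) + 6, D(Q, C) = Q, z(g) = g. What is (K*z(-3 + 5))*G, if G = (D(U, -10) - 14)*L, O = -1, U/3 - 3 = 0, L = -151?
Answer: 3020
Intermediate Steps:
U = 9 (U = 9 + 3*0 = 9 + 0 = 9)
G = 755 (G = (9 - 14)*(-151) = -5*(-151) = 755)
K = 2 (K = (-1 - 3) + 6 = -4 + 6 = 2)
(K*z(-3 + 5))*G = (2*(-3 + 5))*755 = (2*2)*755 = 4*755 = 3020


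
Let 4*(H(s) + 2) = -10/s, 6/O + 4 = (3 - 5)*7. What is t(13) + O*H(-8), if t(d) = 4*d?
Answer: 841/16 ≈ 52.563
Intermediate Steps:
O = -⅓ (O = 6/(-4 + (3 - 5)*7) = 6/(-4 - 2*7) = 6/(-4 - 14) = 6/(-18) = 6*(-1/18) = -⅓ ≈ -0.33333)
H(s) = -2 - 5/(2*s) (H(s) = -2 + (-10/s)/4 = -2 - 5/(2*s))
t(13) + O*H(-8) = 4*13 - (-2 - 5/2/(-8))/3 = 52 - (-2 - 5/2*(-⅛))/3 = 52 - (-2 + 5/16)/3 = 52 - ⅓*(-27/16) = 52 + 9/16 = 841/16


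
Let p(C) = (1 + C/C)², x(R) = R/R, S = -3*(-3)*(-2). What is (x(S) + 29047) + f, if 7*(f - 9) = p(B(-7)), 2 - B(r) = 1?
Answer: 203403/7 ≈ 29058.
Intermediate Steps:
B(r) = 1 (B(r) = 2 - 1*1 = 2 - 1 = 1)
S = -18 (S = 9*(-2) = -18)
x(R) = 1
p(C) = 4 (p(C) = (1 + 1)² = 2² = 4)
f = 67/7 (f = 9 + (⅐)*4 = 9 + 4/7 = 67/7 ≈ 9.5714)
(x(S) + 29047) + f = (1 + 29047) + 67/7 = 29048 + 67/7 = 203403/7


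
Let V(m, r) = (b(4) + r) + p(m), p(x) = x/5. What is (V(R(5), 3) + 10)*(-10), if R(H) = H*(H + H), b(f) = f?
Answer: -270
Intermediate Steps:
p(x) = x/5 (p(x) = x*(⅕) = x/5)
R(H) = 2*H² (R(H) = H*(2*H) = 2*H²)
V(m, r) = 4 + r + m/5 (V(m, r) = (4 + r) + m/5 = 4 + r + m/5)
(V(R(5), 3) + 10)*(-10) = ((4 + 3 + (2*5²)/5) + 10)*(-10) = ((4 + 3 + (2*25)/5) + 10)*(-10) = ((4 + 3 + (⅕)*50) + 10)*(-10) = ((4 + 3 + 10) + 10)*(-10) = (17 + 10)*(-10) = 27*(-10) = -270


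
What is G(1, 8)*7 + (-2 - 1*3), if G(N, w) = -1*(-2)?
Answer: 9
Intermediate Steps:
G(N, w) = 2
G(1, 8)*7 + (-2 - 1*3) = 2*7 + (-2 - 1*3) = 14 + (-2 - 3) = 14 - 5 = 9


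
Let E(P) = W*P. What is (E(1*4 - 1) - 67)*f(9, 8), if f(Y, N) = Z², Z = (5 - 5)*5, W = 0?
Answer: 0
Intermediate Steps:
Z = 0 (Z = 0*5 = 0)
f(Y, N) = 0 (f(Y, N) = 0² = 0)
E(P) = 0 (E(P) = 0*P = 0)
(E(1*4 - 1) - 67)*f(9, 8) = (0 - 67)*0 = -67*0 = 0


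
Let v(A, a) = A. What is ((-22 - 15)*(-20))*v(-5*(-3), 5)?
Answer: 11100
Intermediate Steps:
((-22 - 15)*(-20))*v(-5*(-3), 5) = ((-22 - 15)*(-20))*(-5*(-3)) = -37*(-20)*15 = 740*15 = 11100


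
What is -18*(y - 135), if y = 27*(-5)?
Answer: 4860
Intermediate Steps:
y = -135
-18*(y - 135) = -18*(-135 - 135) = -18*(-270) = 4860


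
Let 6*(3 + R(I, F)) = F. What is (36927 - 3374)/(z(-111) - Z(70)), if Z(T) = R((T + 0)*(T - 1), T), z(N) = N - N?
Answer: -7743/2 ≈ -3871.5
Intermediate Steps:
z(N) = 0
R(I, F) = -3 + F/6
Z(T) = -3 + T/6
(36927 - 3374)/(z(-111) - Z(70)) = (36927 - 3374)/(0 - (-3 + (⅙)*70)) = 33553/(0 - (-3 + 35/3)) = 33553/(0 - 1*26/3) = 33553/(0 - 26/3) = 33553/(-26/3) = 33553*(-3/26) = -7743/2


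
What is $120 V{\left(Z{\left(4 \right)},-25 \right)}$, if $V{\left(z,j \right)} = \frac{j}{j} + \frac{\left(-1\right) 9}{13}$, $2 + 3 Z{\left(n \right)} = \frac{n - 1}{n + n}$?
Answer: $\frac{480}{13} \approx 36.923$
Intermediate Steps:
$Z{\left(n \right)} = - \frac{2}{3} + \frac{-1 + n}{6 n}$ ($Z{\left(n \right)} = - \frac{2}{3} + \frac{\left(n - 1\right) \frac{1}{n + n}}{3} = - \frac{2}{3} + \frac{\left(-1 + n\right) \frac{1}{2 n}}{3} = - \frac{2}{3} + \frac{\frac{1}{2} \frac{1}{n} \left(-1 + n\right)}{3} = - \frac{2}{3} + \frac{-1 + n}{6 n}$)
$V{\left(z,j \right)} = \frac{4}{13}$ ($V{\left(z,j \right)} = 1 - \frac{9}{13} = \frac{4}{13}$)
$120 V{\left(Z{\left(4 \right)},-25 \right)} = 120 \cdot \frac{4}{13} = \frac{480}{13}$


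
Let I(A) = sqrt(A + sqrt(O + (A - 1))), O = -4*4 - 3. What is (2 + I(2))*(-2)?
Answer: -4 - 2*sqrt(2 + 3*I*sqrt(2)) ≈ -7.658 - 2.3197*I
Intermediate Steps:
O = -19 (O = -16 - 3 = -19)
I(A) = sqrt(A + sqrt(-20 + A)) (I(A) = sqrt(A + sqrt(-19 + (A - 1))) = sqrt(A + sqrt(-19 + (-1 + A))) = sqrt(A + sqrt(-20 + A)))
(2 + I(2))*(-2) = (2 + sqrt(2 + sqrt(-20 + 2)))*(-2) = (2 + sqrt(2 + sqrt(-18)))*(-2) = (2 + sqrt(2 + 3*I*sqrt(2)))*(-2) = -4 - 2*sqrt(2 + 3*I*sqrt(2))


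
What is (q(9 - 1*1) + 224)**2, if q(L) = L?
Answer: 53824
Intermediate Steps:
(q(9 - 1*1) + 224)**2 = ((9 - 1*1) + 224)**2 = ((9 - 1) + 224)**2 = (8 + 224)**2 = 232**2 = 53824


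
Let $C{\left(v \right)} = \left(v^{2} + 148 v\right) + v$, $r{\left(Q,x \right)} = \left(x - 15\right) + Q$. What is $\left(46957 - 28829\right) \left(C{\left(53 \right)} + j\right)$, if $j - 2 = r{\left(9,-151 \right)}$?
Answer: $191268528$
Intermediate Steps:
$r{\left(Q,x \right)} = -15 + Q + x$ ($r{\left(Q,x \right)} = \left(-15 + x\right) + Q = -15 + Q + x$)
$j = -155$ ($j = 2 - 157 = -155$)
$C{\left(v \right)} = v^{2} + 149 v$
$\left(46957 - 28829\right) \left(C{\left(53 \right)} + j\right) = \left(46957 - 28829\right) \left(53 \left(149 + 53\right) - 155\right) = 18128 \left(53 \cdot 202 - 155\right) = 18128 \left(10706 - 155\right) = 18128 \cdot 10551 = 191268528$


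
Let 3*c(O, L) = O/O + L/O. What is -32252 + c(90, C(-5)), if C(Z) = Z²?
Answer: -1741585/54 ≈ -32252.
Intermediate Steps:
c(O, L) = ⅓ + L/(3*O) (c(O, L) = (O/O + L/O)/3 = (1 + L/O)/3 = ⅓ + L/(3*O))
-32252 + c(90, C(-5)) = -32252 + (⅓)*((-5)² + 90)/90 = -32252 + (⅓)*(1/90)*(25 + 90) = -32252 + (⅓)*(1/90)*115 = -32252 + 23/54 = -1741585/54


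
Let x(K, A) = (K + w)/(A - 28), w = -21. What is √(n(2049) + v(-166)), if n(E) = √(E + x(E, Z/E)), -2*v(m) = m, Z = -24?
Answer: √(1898798387 + 14349*√5024321482)/4783 ≈ 11.290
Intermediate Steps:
v(m) = -m/2
x(K, A) = (-21 + K)/(-28 + A) (x(K, A) = (K - 21)/(A - 28) = (-21 + K)/(-28 + A))
n(E) = √(E + (-21 + E)/(-28 - 24/E))
√(n(2049) + v(-166)) = √(3*√(2049*(5 + 3*2049)/(6 + 7*2049))/2 - ½*(-166)) = √(3*√(2049*(5 + 6147)/(6 + 14343))/2 + 83) = √(3*√(2049*6152/14349)/2 + 83) = √(3*√(2049*(1/14349)*6152)/2 + 83) = √(3*√(4201816/4783)/2 + 83) = √(3*(2*√5024321482/4783)/2 + 83) = √(3*√5024321482/4783 + 83) = √(83 + 3*√5024321482/4783)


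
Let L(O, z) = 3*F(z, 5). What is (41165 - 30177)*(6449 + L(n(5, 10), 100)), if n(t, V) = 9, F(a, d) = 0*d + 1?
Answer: 70894576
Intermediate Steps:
F(a, d) = 1 (F(a, d) = 0 + 1 = 1)
L(O, z) = 3 (L(O, z) = 3*1 = 3)
(41165 - 30177)*(6449 + L(n(5, 10), 100)) = (41165 - 30177)*(6449 + 3) = 10988*6452 = 70894576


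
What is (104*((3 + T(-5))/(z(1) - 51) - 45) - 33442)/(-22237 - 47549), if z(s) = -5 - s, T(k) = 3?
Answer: 362263/662967 ≈ 0.54643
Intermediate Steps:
(104*((3 + T(-5))/(z(1) - 51) - 45) - 33442)/(-22237 - 47549) = (104*((3 + 3)/((-5 - 1*1) - 51) - 45) - 33442)/(-22237 - 47549) = (104*(6/((-5 - 1) - 51) - 45) - 33442)/(-69786) = (104*(6/(-6 - 51) - 45) - 33442)*(-1/69786) = (104*(6/(-57) - 45) - 33442)*(-1/69786) = (104*(6*(-1/57) - 45) - 33442)*(-1/69786) = (104*(-2/19 - 45) - 33442)*(-1/69786) = (104*(-857/19) - 33442)*(-1/69786) = (-89128/19 - 33442)*(-1/69786) = -724526/19*(-1/69786) = 362263/662967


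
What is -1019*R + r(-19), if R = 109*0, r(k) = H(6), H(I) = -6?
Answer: -6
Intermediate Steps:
r(k) = -6
R = 0
-1019*R + r(-19) = -1019*0 - 6 = 0 - 6 = -6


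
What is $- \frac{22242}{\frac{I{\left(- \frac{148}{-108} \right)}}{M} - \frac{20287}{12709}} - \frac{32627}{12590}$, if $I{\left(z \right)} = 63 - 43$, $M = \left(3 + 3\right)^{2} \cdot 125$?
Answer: $\frac{36390684743069}{2604908770} \approx 13970.0$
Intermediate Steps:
$M = 4500$ ($M = 6^{2} \cdot 125 = 36 \cdot 125 = 4500$)
$I{\left(z \right)} = 20$ ($I{\left(z \right)} = 63 - 43 = 20$)
$- \frac{22242}{\frac{I{\left(- \frac{148}{-108} \right)}}{M} - \frac{20287}{12709}} - \frac{32627}{12590} = - \frac{22242}{\frac{20}{4500} - \frac{20287}{12709}} - \frac{32627}{12590} = - \frac{22242}{20 \cdot \frac{1}{4500} - \frac{20287}{12709}} - \frac{32627}{12590} = - \frac{22242}{\frac{1}{225} - \frac{20287}{12709}} - \frac{32627}{12590} = - \frac{22242}{- \frac{4551866}{2859525}} - \frac{32627}{12590} = \left(-22242\right) \left(- \frac{2859525}{4551866}\right) - \frac{32627}{12590} = \frac{2890979775}{206903} - \frac{32627}{12590} = \frac{36390684743069}{2604908770}$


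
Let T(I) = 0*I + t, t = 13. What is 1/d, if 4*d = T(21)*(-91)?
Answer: -4/1183 ≈ -0.0033812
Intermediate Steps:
T(I) = 13 (T(I) = 0*I + 13 = 0 + 13 = 13)
d = -1183/4 (d = (13*(-91))/4 = (1/4)*(-1183) = -1183/4 ≈ -295.75)
1/d = 1/(-1183/4) = -4/1183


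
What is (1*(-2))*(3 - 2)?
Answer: -2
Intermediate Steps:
(1*(-2))*(3 - 2) = -2*1 = -2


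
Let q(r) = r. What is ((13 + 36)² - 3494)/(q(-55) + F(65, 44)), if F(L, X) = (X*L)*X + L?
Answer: -1093/125850 ≈ -0.0086849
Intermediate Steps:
F(L, X) = L + L*X² (F(L, X) = (L*X)*X + L = L*X² + L = L + L*X²)
((13 + 36)² - 3494)/(q(-55) + F(65, 44)) = ((13 + 36)² - 3494)/(-55 + 65*(1 + 44²)) = (49² - 3494)/(-55 + 65*(1 + 1936)) = (2401 - 3494)/(-55 + 65*1937) = -1093/(-55 + 125905) = -1093/125850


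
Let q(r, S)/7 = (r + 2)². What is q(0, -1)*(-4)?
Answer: -112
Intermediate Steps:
q(r, S) = 7*(2 + r)² (q(r, S) = 7*(r + 2)² = 7*(2 + r)²)
q(0, -1)*(-4) = (7*(2 + 0)²)*(-4) = (7*2²)*(-4) = (7*4)*(-4) = 28*(-4) = -112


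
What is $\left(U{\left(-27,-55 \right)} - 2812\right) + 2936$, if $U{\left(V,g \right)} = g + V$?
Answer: $42$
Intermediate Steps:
$U{\left(V,g \right)} = V + g$
$\left(U{\left(-27,-55 \right)} - 2812\right) + 2936 = \left(\left(-27 - 55\right) - 2812\right) + 2936 = \left(-82 - 2812\right) + 2936 = -2894 + 2936 = 42$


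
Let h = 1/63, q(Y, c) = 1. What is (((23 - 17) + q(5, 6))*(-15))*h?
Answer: -5/3 ≈ -1.6667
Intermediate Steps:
h = 1/63 ≈ 0.015873
(((23 - 17) + q(5, 6))*(-15))*h = (((23 - 17) + 1)*(-15))*(1/63) = ((6 + 1)*(-15))*(1/63) = (7*(-15))*(1/63) = -105*1/63 = -5/3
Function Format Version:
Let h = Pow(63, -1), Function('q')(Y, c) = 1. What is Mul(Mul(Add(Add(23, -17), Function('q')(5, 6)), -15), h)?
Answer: Rational(-5, 3) ≈ -1.6667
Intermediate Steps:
h = Rational(1, 63) ≈ 0.015873
Mul(Mul(Add(Add(23, -17), Function('q')(5, 6)), -15), h) = Mul(Mul(Add(Add(23, -17), 1), -15), Rational(1, 63)) = Mul(Mul(Add(6, 1), -15), Rational(1, 63)) = Mul(Mul(7, -15), Rational(1, 63)) = Mul(-105, Rational(1, 63)) = Rational(-5, 3)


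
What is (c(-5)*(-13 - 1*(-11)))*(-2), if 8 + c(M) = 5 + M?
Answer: -32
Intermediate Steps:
c(M) = -3 + M (c(M) = -8 + (5 + M) = -3 + M)
(c(-5)*(-13 - 1*(-11)))*(-2) = ((-3 - 5)*(-13 - 1*(-11)))*(-2) = -8*(-13 + 11)*(-2) = -8*(-2)*(-2) = 16*(-2) = -32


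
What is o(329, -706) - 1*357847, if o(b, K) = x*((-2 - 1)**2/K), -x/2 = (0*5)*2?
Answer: -357847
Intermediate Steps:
x = 0 (x = -2*0*5*2 = -0*2 = -2*0 = 0)
o(b, K) = 0 (o(b, K) = 0*((-2 - 1)**2/K) = 0*((-3)**2/K) = 0*(9/K) = 0)
o(329, -706) - 1*357847 = 0 - 1*357847 = 0 - 357847 = -357847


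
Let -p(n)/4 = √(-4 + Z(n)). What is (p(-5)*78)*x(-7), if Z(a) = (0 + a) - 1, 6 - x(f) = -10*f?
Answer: 19968*I*√10 ≈ 63144.0*I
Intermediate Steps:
x(f) = 6 + 10*f (x(f) = 6 - (-10)*f = 6 + 10*f)
Z(a) = -1 + a (Z(a) = a - 1 = -1 + a)
p(n) = -4*√(-5 + n) (p(n) = -4*√(-4 + (-1 + n)) = -4*√(-5 + n))
(p(-5)*78)*x(-7) = (-4*√(-5 - 5)*78)*(6 + 10*(-7)) = (-4*I*√10*78)*(6 - 70) = (-4*I*√10*78)*(-64) = -312*I*√10*(-64) = 19968*I*√10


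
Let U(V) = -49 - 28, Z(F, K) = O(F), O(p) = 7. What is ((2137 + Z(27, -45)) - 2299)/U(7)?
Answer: 155/77 ≈ 2.0130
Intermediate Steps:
Z(F, K) = 7
U(V) = -77
((2137 + Z(27, -45)) - 2299)/U(7) = ((2137 + 7) - 2299)/(-77) = (2144 - 2299)*(-1/77) = -155*(-1/77) = 155/77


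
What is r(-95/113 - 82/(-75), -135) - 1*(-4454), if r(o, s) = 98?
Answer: 4552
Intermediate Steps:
r(-95/113 - 82/(-75), -135) - 1*(-4454) = 98 - 1*(-4454) = 98 + 4454 = 4552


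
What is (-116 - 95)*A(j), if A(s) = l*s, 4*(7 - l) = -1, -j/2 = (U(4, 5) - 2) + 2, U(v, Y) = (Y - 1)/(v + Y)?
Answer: 12238/9 ≈ 1359.8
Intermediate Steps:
U(v, Y) = (-1 + Y)/(Y + v)
j = -8/9 (j = -2*(((-1 + 5)/(5 + 4) - 2) + 2) = -2*((4/9 - 2) + 2) = -2*(-14/9 + 2) = -2*4/9 = -8/9 ≈ -0.88889)
l = 29/4 (l = 7 - 1/4*(-1) = 7 + 1/4 = 29/4 ≈ 7.2500)
A(s) = 29*s/4
(-116 - 95)*A(j) = (-116 - 95)*((29/4)*(-8/9)) = -211*(-58/9) = 12238/9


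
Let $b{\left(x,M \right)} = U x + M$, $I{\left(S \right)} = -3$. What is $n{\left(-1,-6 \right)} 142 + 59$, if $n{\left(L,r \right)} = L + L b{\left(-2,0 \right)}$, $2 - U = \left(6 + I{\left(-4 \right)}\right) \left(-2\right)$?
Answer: $2189$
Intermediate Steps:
$U = 8$ ($U = 2 - \left(6 - 3\right) \left(-2\right) = 2 - 3 \left(-2\right) = 2 - -6 = 2 + 6 = 8$)
$b{\left(x,M \right)} = M + 8 x$ ($b{\left(x,M \right)} = 8 x + M = M + 8 x$)
$n{\left(L,r \right)} = - 15 L$ ($n{\left(L,r \right)} = L + L \left(0 + 8 \left(-2\right)\right) = L + L \left(0 - 16\right) = L + L \left(-16\right) = L - 16 L = - 15 L$)
$n{\left(-1,-6 \right)} 142 + 59 = \left(-15\right) \left(-1\right) 142 + 59 = 15 \cdot 142 + 59 = 2130 + 59 = 2189$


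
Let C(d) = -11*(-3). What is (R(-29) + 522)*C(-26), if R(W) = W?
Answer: 16269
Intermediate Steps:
C(d) = 33
(R(-29) + 522)*C(-26) = (-29 + 522)*33 = 493*33 = 16269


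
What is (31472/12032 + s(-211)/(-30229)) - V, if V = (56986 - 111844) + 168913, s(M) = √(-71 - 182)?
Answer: -85767393/752 - I*√253/30229 ≈ -1.1405e+5 - 0.00052618*I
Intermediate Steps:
s(M) = I*√253 (s(M) = √(-253) = I*√253)
V = 114055 (V = -54858 + 168913 = 114055)
(31472/12032 + s(-211)/(-30229)) - V = (31472/12032 + (I*√253)/(-30229)) - 1*114055 = (31472*(1/12032) + (I*√253)*(-1/30229)) - 114055 = (1967/752 - I*√253/30229) - 114055 = -85767393/752 - I*√253/30229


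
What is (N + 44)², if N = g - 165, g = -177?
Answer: 88804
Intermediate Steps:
N = -342 (N = -177 - 165 = -342)
(N + 44)² = (-342 + 44)² = (-298)² = 88804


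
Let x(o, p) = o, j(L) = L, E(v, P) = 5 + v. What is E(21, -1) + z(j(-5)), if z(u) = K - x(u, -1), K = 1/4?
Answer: 125/4 ≈ 31.250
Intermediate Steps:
K = ¼ ≈ 0.25000
z(u) = ¼ - u
E(21, -1) + z(j(-5)) = (5 + 21) + (¼ - 1*(-5)) = 26 + (¼ + 5) = 26 + 21/4 = 125/4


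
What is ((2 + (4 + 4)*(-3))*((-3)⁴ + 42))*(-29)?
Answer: 78474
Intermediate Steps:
((2 + (4 + 4)*(-3))*((-3)⁴ + 42))*(-29) = ((2 + 8*(-3))*(81 + 42))*(-29) = ((2 - 24)*123)*(-29) = -22*123*(-29) = -2706*(-29) = 78474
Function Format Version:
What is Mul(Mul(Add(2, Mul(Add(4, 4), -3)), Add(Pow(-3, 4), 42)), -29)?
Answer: 78474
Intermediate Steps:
Mul(Mul(Add(2, Mul(Add(4, 4), -3)), Add(Pow(-3, 4), 42)), -29) = Mul(Mul(Add(2, Mul(8, -3)), Add(81, 42)), -29) = Mul(Mul(Add(2, -24), 123), -29) = Mul(Mul(-22, 123), -29) = Mul(-2706, -29) = 78474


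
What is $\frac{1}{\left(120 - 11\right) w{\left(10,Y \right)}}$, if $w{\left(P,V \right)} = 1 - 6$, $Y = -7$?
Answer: $- \frac{1}{545} \approx -0.0018349$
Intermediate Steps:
$w{\left(P,V \right)} = -5$
$\frac{1}{\left(120 - 11\right) w{\left(10,Y \right)}} = \frac{1}{\left(120 - 11\right) \left(-5\right)} = \frac{1}{109 \left(-5\right)} = \frac{1}{-545} = - \frac{1}{545}$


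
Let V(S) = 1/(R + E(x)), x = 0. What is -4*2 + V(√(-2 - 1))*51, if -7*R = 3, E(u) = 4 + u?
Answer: 157/25 ≈ 6.2800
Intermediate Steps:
R = -3/7 (R = -⅐*3 = -3/7 ≈ -0.42857)
V(S) = 7/25 (V(S) = 1/(-3/7 + (4 + 0)) = 1/(-3/7 + 4) = 1/(25/7) = 7/25)
-4*2 + V(√(-2 - 1))*51 = -4*2 + (7/25)*51 = -8 + 357/25 = 157/25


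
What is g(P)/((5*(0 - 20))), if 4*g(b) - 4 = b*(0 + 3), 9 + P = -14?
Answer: 13/80 ≈ 0.16250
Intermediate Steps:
P = -23 (P = -9 - 14 = -23)
g(b) = 1 + 3*b/4 (g(b) = 1 + (b*(0 + 3))/4 = 1 + (b*3)/4 = 1 + (3*b)/4 = 1 + 3*b/4)
g(P)/((5*(0 - 20))) = (1 + (3/4)*(-23))/((5*(0 - 20))) = (1 - 69/4)/((5*(-20))) = -65/4/(-100) = -65/4*(-1/100) = 13/80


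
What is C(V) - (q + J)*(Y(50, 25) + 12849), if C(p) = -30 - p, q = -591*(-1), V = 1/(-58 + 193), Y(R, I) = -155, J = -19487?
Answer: 32381882189/135 ≈ 2.3987e+8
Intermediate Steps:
V = 1/135 ≈ 0.0074074
q = 591
C(V) - (q + J)*(Y(50, 25) + 12849) = (-30 - 1*1/135) - (591 - 19487)*(-155 + 12849) = (-30 - 1/135) - (-18896)*12694 = -4051/135 - 1*(-239865824) = -4051/135 + 239865824 = 32381882189/135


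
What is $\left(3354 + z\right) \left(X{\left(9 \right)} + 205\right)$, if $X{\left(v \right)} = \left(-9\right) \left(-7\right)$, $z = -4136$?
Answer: $-209576$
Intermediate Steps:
$X{\left(v \right)} = 63$
$\left(3354 + z\right) \left(X{\left(9 \right)} + 205\right) = \left(3354 - 4136\right) \left(63 + 205\right) = \left(-782\right) 268 = -209576$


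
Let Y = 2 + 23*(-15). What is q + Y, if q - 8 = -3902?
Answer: -4237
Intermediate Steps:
q = -3894 (q = 8 - 3902 = -3894)
Y = -343 (Y = 2 - 345 = -343)
q + Y = -3894 - 343 = -4237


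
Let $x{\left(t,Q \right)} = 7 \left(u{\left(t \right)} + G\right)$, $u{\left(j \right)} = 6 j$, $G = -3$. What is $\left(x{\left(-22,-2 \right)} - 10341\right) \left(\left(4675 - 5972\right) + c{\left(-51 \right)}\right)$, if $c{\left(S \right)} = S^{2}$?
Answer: $-14716944$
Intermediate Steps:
$x{\left(t,Q \right)} = -21 + 42 t$ ($x{\left(t,Q \right)} = 7 \left(6 t - 3\right) = 7 \left(-3 + 6 t\right) = -21 + 42 t$)
$\left(x{\left(-22,-2 \right)} - 10341\right) \left(\left(4675 - 5972\right) + c{\left(-51 \right)}\right) = \left(\left(-21 + 42 \left(-22\right)\right) - 10341\right) \left(\left(4675 - 5972\right) + \left(-51\right)^{2}\right) = \left(\left(-21 - 924\right) - 10341\right) \left(-1297 + 2601\right) = \left(-945 - 10341\right) 1304 = \left(-11286\right) 1304 = -14716944$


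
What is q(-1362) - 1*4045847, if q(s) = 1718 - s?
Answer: -4042767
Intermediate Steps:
q(-1362) - 1*4045847 = (1718 - 1*(-1362)) - 1*4045847 = (1718 + 1362) - 4045847 = 3080 - 4045847 = -4042767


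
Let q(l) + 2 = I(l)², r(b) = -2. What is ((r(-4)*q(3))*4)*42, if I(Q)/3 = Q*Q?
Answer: -244272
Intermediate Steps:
I(Q) = 3*Q² (I(Q) = 3*(Q*Q) = 3*Q²)
q(l) = -2 + 9*l⁴ (q(l) = -2 + (3*l²)² = -2 + 9*l⁴)
((r(-4)*q(3))*4)*42 = (-2*(-2 + 9*3⁴)*4)*42 = (-2*(-2 + 9*81)*4)*42 = (-2*(-2 + 729)*4)*42 = (-2*727*4)*42 = -1454*4*42 = -5816*42 = -244272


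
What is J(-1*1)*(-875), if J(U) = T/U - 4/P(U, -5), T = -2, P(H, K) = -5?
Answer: -2450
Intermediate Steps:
J(U) = ⅘ - 2/U (J(U) = -2/U - 4/(-5) = -2/U - 4*(-⅕) = -2/U + ⅘ = ⅘ - 2/U)
J(-1*1)*(-875) = (⅘ - 2/((-1*1)))*(-875) = (⅘ - 2/(-1))*(-875) = (⅘ - 2*(-1))*(-875) = (⅘ + 2)*(-875) = (14/5)*(-875) = -2450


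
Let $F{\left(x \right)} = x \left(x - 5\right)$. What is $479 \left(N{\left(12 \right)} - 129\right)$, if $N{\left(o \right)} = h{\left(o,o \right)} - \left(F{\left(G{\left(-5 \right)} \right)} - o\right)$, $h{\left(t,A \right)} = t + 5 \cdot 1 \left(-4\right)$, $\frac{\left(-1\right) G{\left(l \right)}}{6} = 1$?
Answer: $-91489$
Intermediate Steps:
$G{\left(l \right)} = -6$ ($G{\left(l \right)} = \left(-6\right) 1 = -6$)
$F{\left(x \right)} = x \left(-5 + x\right)$
$h{\left(t,A \right)} = -20 + t$ ($h{\left(t,A \right)} = t + 5 \left(-4\right) = t - 20 = -20 + t$)
$N{\left(o \right)} = -86 + 2 o$ ($N{\left(o \right)} = \left(-20 + o\right) - \left(- 6 \left(-5 - 6\right) - o\right) = \left(-20 + o\right) - \left(\left(-6\right) \left(-11\right) - o\right) = \left(-20 + o\right) - \left(66 - o\right) = \left(-20 + o\right) + \left(-66 + o\right) = -86 + 2 o$)
$479 \left(N{\left(12 \right)} - 129\right) = 479 \left(\left(-86 + 2 \cdot 12\right) - 129\right) = 479 \left(\left(-86 + 24\right) - 129\right) = 479 \left(-62 - 129\right) = 479 \left(-191\right) = -91489$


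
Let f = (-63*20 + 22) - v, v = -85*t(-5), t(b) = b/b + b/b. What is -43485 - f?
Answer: -42417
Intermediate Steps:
t(b) = 2 (t(b) = 1 + 1 = 2)
v = -170 (v = -85*2 = -170)
f = -1068 (f = (-63*20 + 22) - 1*(-170) = (-1260 + 22) + 170 = -1238 + 170 = -1068)
-43485 - f = -43485 - 1*(-1068) = -43485 + 1068 = -42417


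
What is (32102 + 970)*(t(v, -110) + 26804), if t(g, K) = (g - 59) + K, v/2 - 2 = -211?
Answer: 867048624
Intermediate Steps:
v = -418 (v = 4 + 2*(-211) = 4 - 422 = -418)
t(g, K) = -59 + K + g (t(g, K) = (-59 + g) + K = -59 + K + g)
(32102 + 970)*(t(v, -110) + 26804) = (32102 + 970)*((-59 - 110 - 418) + 26804) = 33072*(-587 + 26804) = 33072*26217 = 867048624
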